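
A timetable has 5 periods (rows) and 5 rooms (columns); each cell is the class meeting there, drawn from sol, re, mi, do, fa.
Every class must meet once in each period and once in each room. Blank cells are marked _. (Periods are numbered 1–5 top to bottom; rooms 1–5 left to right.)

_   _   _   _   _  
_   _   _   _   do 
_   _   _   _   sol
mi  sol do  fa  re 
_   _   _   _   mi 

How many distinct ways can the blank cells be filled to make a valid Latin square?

Period 1, room 1: eliminating its period and room leaves {sol, re, do, fa}.
Period 1, room 2: eliminating its period and room leaves {re, mi, do, fa}.
Period 1, room 3: eliminating its period and room leaves {sol, re, mi, fa}.
Period 1, room 4: eliminating its period and room leaves {sol, re, mi, do}.
Period 1, room 5: eliminating its period and room leaves {fa}.
Period 2, room 1: eliminating its period and room leaves {sol, re, fa}.
Period 2, room 2: eliminating its period and room leaves {re, mi, fa}.
Period 2, room 3: eliminating its period and room leaves {sol, re, mi, fa}.
Period 2, room 4: eliminating its period and room leaves {sol, re, mi}.
Period 3, room 1: eliminating its period and room leaves {re, do, fa}.
Period 3, room 2: eliminating its period and room leaves {re, mi, do, fa}.
Period 3, room 3: eliminating its period and room leaves {re, mi, fa}.
Period 3, room 4: eliminating its period and room leaves {re, mi, do}.
Period 5, room 1: eliminating its period and room leaves {sol, re, do, fa}.
Period 5, room 2: eliminating its period and room leaves {re, do, fa}.
Period 5, room 3: eliminating its period and room leaves {sol, re, fa}.
Period 5, room 4: eliminating its period and room leaves {sol, re, do}.
Enumerating the assignments across these blanks that avoid any period or room repeat gives 56 completions.

56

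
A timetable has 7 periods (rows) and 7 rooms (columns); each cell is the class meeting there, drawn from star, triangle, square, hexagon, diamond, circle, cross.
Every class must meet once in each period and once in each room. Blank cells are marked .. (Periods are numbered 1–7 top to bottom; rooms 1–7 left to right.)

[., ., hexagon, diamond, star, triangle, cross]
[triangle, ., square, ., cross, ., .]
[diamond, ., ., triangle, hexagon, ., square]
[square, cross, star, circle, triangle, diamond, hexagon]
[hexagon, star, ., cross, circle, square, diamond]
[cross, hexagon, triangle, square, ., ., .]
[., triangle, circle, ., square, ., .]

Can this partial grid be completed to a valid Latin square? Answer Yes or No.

No

Period 5, room 3: period 5 together with room 3 already contain {star, triangle, square, hexagon, diamond, circle, cross} — every symbol — so nothing can go there. The grid has no valid completion.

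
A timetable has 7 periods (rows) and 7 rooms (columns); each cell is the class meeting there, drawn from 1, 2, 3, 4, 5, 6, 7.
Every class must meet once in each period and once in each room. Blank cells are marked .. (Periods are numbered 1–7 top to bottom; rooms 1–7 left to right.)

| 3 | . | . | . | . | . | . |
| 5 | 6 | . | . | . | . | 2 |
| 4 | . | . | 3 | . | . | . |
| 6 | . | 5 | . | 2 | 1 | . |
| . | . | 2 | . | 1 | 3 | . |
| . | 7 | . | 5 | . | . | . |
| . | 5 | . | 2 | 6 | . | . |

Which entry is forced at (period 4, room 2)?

Period 5, room 1: period 5 has {1, 2, 3} and room 1 has {3, 4, 5, 6}, leaving only 7.
Period 5, room 2: period 5 has {1, 2, 3, 7} and room 2 has {5, 6, 7}, leaving only 4.
Period 4 already has {1, 2, 5, 6} and room 2 already has {4, 5, 6, 7}, so period 4, room 2 must be 3.

3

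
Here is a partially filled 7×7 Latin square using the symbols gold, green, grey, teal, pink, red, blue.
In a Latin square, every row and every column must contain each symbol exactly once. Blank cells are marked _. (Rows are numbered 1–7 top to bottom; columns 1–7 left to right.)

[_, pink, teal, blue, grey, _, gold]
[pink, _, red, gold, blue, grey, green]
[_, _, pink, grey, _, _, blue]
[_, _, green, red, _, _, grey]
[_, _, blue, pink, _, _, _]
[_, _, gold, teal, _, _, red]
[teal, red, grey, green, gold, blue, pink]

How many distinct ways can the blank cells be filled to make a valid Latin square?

Row 1, column 1: eliminating its row and column leaves {green, red}.
Row 1, column 6: eliminating its row and column leaves {green, red}.
Row 2, column 2: eliminating its row and column leaves {teal}.
Row 3, column 1: eliminating its row and column leaves {gold, green, red}.
Row 3, column 2: eliminating its row and column leaves {gold, green, teal}.
Row 3, column 5: eliminating its row and column leaves {green, teal, red}.
Row 3, column 6: eliminating its row and column leaves {gold, green, teal, red}.
Row 4, column 1: eliminating its row and column leaves {gold, blue}.
Row 4, column 2: eliminating its row and column leaves {gold, teal, blue}.
Row 4, column 5: eliminating its row and column leaves {teal, pink}.
Row 4, column 6: eliminating its row and column leaves {gold, teal, pink}.
Row 5, column 1: eliminating its row and column leaves {gold, green, grey, red}.
Row 5, column 2: eliminating its row and column leaves {gold, green, grey, teal}.
Row 5, column 5: eliminating its row and column leaves {green, teal, red}.
Row 5, column 6: eliminating its row and column leaves {gold, green, teal, red}.
Row 5, column 7: eliminating its row and column leaves {teal}.
Row 6, column 1: eliminating its row and column leaves {green, grey, blue}.
Row 6, column 2: eliminating its row and column leaves {green, grey, blue}.
Row 6, column 5: eliminating its row and column leaves {green, pink}.
Row 6, column 6: eliminating its row and column leaves {green, pink}.
Enumerating the assignments across these blanks that avoid any row or column repeat gives 7 completions.

7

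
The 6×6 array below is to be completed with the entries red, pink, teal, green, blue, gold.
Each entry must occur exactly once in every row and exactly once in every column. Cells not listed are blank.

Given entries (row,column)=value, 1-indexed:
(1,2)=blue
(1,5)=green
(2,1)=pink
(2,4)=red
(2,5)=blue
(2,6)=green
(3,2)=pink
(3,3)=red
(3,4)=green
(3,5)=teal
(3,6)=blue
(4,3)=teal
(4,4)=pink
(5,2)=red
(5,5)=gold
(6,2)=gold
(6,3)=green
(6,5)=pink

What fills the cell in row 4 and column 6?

Row 2, column 2: row 2 has {red, pink, green, blue} and column 2 has {red, pink, blue, gold}, leaving only teal.
Row 2, column 3: row 2 has {red, pink, teal, green, blue} and column 3 has {red, teal, green}, leaving only gold.
Row 1, column 3: row 1 has {green, blue} and column 3 has {red, teal, green, gold}, leaving only pink.
Row 3, column 1: row 3 has {red, pink, teal, green, blue} and column 1 has {pink}, leaving only gold.
Row 4, column 2: row 4 has {pink, teal} and column 2 has {red, pink, teal, blue, gold}, leaving only green.
Row 4, column 5: row 4 has {pink, teal, green} and column 5 has {pink, teal, green, blue, gold}, leaving only red.
Row 4 already has {red, pink, teal, green} and column 6 already has {green, blue}, so row 4, column 6 must be gold.

gold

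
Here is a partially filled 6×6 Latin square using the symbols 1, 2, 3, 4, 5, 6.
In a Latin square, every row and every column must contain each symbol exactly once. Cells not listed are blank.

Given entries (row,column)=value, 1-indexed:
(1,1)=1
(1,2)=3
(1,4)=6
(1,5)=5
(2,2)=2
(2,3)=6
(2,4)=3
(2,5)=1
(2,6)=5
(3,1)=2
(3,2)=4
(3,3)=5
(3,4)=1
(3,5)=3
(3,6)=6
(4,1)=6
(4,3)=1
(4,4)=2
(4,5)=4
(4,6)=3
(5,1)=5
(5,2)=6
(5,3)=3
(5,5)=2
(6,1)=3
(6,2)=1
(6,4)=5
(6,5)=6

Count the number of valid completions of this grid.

Row 1, column 3: eliminating its row and column leaves {2, 4}.
Row 1, column 6: eliminating its row and column leaves {2, 4}.
Row 2, column 1: eliminating its row and column leaves {4}.
Row 4, column 2: eliminating its row and column leaves {5}.
Row 5, column 4: eliminating its row and column leaves {4}.
Row 5, column 6: eliminating its row and column leaves {1, 4}.
Row 6, column 3: eliminating its row and column leaves {2, 4}.
Row 6, column 6: eliminating its row and column leaves {2, 4}.
Enumerating the assignments across these blanks that avoid any row or column repeat gives 2 completions.

2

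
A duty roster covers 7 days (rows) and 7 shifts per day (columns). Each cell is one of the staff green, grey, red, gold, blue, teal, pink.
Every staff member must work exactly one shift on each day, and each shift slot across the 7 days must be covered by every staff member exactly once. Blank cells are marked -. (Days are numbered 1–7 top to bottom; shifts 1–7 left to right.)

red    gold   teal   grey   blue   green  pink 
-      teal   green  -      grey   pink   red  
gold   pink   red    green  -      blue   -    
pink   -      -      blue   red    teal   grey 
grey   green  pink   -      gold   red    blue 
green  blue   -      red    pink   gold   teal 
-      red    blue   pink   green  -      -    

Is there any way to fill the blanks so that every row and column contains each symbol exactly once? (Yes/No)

No

Day 3, shift 7: day 3 together with shift 7 already contain {green, grey, red, gold, blue, teal, pink} — every symbol — so nothing can go there. The grid has no valid completion.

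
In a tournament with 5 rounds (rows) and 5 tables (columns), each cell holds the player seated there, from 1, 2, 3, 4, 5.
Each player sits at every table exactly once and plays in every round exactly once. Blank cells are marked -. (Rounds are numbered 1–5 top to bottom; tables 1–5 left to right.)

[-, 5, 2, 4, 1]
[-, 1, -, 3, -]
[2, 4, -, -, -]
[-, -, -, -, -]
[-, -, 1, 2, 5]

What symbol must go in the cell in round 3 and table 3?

5

Round 1, table 1: round 1 has {1, 2, 4, 5} and table 1 has {2}, leaving only 3.
Round 3, table 5: round 3 has {2, 4} and table 5 has {1, 5}, leaving only 3.
Round 3 already has {2, 3, 4} and table 3 already has {1, 2}, so round 3, table 3 must be 5.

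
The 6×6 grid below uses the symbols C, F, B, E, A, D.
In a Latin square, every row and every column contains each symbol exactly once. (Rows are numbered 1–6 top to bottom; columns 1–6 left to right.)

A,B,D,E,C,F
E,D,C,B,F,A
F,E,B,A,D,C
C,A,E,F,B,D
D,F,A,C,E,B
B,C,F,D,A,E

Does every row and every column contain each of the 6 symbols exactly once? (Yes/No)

Yes

Each row is a permutation of the 6 symbols, and so is each column.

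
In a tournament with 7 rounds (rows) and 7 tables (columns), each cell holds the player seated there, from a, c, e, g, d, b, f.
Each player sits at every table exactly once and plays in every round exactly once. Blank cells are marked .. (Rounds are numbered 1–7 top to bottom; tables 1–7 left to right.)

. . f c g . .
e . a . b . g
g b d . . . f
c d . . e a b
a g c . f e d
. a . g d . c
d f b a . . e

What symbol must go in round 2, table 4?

Round 1, table 1: round 1 has {c, g, f} and table 1 has {a, c, e, g, d}, leaving only b.
Round 1, table 2: round 1 has {c, g, b, f} and table 2 has {a, g, d, b, f}, leaving only e.
Round 1, table 6: round 1 has {c, e, g, b, f} and table 6 has {a, e}, leaving only d.
Round 1, table 7: round 1 has {c, e, g, d, b, f} and table 7 has {c, e, g, d, b, f}, leaving only a.
Round 2, table 2: round 2 has {a, e, g, b} and table 2 has {a, e, g, d, b, f}, leaving only c.
Round 2, table 6: round 2 has {a, c, e, g, b} and table 6 has {a, e, d}, leaving only f.
Round 2 already has {a, c, e, g, b, f} and table 4 already has {a, c, g}, so round 2, table 4 must be d.

d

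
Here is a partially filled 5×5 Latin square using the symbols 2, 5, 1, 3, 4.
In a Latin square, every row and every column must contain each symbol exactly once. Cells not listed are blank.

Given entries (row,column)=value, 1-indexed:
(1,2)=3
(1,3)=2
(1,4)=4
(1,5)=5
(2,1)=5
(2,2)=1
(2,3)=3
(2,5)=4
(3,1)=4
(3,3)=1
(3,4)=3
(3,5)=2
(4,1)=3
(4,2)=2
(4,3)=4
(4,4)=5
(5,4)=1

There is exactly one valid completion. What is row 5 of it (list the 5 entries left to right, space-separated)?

Row 5, column 1: row 5 has {1} and column 1 has {5, 3, 4}, leaving only 2.
Row 5, column 3: row 5 has {2, 1} and column 3 has {2, 1, 3, 4}, leaving only 5.
Row 5, column 2: row 5 has {2, 5, 1} and column 2 has {2, 1, 3}, leaving only 4.
Row 5, column 5: row 5 has {2, 5, 1, 4} and column 5 has {2, 5, 4}, leaving only 3.
So row 5 reads: 2 4 5 1 3.

2 4 5 1 3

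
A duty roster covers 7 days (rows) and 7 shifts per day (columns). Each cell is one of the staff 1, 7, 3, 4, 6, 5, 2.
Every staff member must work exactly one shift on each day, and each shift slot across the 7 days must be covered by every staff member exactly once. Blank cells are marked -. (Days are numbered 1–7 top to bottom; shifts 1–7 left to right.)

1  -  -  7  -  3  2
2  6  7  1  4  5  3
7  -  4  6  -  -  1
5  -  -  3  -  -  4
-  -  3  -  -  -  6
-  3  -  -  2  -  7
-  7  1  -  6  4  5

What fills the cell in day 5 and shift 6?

7

Day 1, shift 5: day 1 has {1, 7, 3, 2} and shift 5 has {4, 6, 2}, leaving only 5.
Day 1, shift 2: day 1 has {1, 7, 3, 5, 2} and shift 2 has {7, 3, 6}, leaving only 4.
Day 1, shift 3: day 1 has {1, 7, 3, 4, 5, 2} and shift 3 has {1, 7, 3, 4}, leaving only 6.
Day 3, shift 5: day 3 has {1, 7, 4, 6} and shift 5 has {4, 6, 5, 2}, leaving only 3.
Day 3, shift 6: day 3 has {1, 7, 3, 4, 6} and shift 6 has {3, 4, 5}, leaving only 2.
Day 3, shift 2: day 3 has {1, 7, 3, 4, 6, 2} and shift 2 has {7, 3, 4, 6}, leaving only 5.
Day 4, shift 3: day 4 has {3, 4, 5} and shift 3 has {1, 7, 3, 4, 6}, leaving only 2.
Day 4, shift 2: day 4 has {3, 4, 5, 2} and shift 2 has {7, 3, 4, 6, 5}, leaving only 1.
Day 4, shift 5: day 4 has {1, 3, 4, 5, 2} and shift 5 has {3, 4, 6, 5, 2}, leaving only 7.
Day 4, shift 6: day 4 has {1, 7, 3, 4, 5, 2} and shift 6 has {3, 4, 5, 2}, leaving only 6.
Day 5, shift 1: day 5 has {3, 6} and shift 1 has {1, 7, 5, 2}, leaving only 4.
Day 5, shift 2: day 5 has {3, 4, 6} and shift 2 has {1, 7, 3, 4, 6, 5}, leaving only 2.
Day 5, shift 4: day 5 has {3, 4, 6, 2} and shift 4 has {1, 7, 3, 6}, leaving only 5.
Day 5, shift 5: day 5 has {3, 4, 6, 5, 2} and shift 5 has {7, 3, 4, 6, 5, 2}, leaving only 1.
Day 5 already has {1, 3, 4, 6, 5, 2} and shift 6 already has {3, 4, 6, 5, 2}, so day 5, shift 6 must be 7.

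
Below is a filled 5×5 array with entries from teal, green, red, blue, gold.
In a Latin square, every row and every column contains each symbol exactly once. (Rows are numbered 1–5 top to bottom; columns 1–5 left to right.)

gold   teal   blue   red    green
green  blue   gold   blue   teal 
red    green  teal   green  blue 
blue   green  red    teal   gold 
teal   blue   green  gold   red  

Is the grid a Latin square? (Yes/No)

Row 3 contains green twice (at columns 2 and 4); row 2 is also not a permutation.

No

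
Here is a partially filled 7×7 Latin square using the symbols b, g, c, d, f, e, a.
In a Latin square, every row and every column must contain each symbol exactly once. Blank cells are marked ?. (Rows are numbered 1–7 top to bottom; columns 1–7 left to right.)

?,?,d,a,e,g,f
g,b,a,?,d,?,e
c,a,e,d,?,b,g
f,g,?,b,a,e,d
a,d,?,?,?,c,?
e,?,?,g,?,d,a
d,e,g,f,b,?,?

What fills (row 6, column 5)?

Row 1, column 1: row 1 has {g, d, f, e, a} and column 1 has {g, c, d, f, e, a}, leaving only b.
Row 1, column 2: row 1 has {b, g, d, f, e, a} and column 2 has {b, g, d, e, a}, leaving only c.
Row 2, column 4: row 2 has {b, g, d, e, a} and column 4 has {b, g, d, f, a}, leaving only c.
Row 2, column 6: row 2 has {b, g, c, d, e, a} and column 6 has {b, g, c, d, e}, leaving only f.
Row 3, column 5: row 3 has {b, g, c, d, e, a} and column 5 has {b, d, e, a}, leaving only f.
Row 6 already has {g, d, e, a} and column 5 already has {b, d, f, e, a}, so row 6, column 5 must be c.

c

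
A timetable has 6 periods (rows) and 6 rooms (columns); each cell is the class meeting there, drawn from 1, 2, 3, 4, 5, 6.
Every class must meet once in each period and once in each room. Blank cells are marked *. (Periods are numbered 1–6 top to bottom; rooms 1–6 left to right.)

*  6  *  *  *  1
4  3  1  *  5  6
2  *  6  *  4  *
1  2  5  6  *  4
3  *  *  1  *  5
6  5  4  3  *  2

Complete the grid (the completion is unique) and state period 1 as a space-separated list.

Period 1, room 1: period 1 has {1, 6} and room 1 has {1, 2, 3, 4, 6}, leaving only 5.
Period 2, room 4: period 2 has {1, 3, 4, 5, 6} and room 4 has {1, 3, 6}, leaving only 2.
Period 1, room 4: period 1 has {1, 5, 6} and room 4 has {1, 2, 3, 6}, leaving only 4.
Period 3, room 2: period 3 has {2, 4, 6} and room 2 has {2, 3, 5, 6}, leaving only 1.
Period 3, room 4: period 3 has {1, 2, 4, 6} and room 4 has {1, 2, 3, 4, 6}, leaving only 5.
Period 3, room 6: period 3 has {1, 2, 4, 5, 6} and room 6 has {1, 2, 4, 5, 6}, leaving only 3.
Period 4, room 5: period 4 has {1, 2, 4, 5, 6} and room 5 has {4, 5}, leaving only 3.
Period 1, room 5: period 1 has {1, 4, 5, 6} and room 5 has {3, 4, 5}, leaving only 2.
Period 1, room 3: period 1 has {1, 2, 4, 5, 6} and room 3 has {1, 4, 5, 6}, leaving only 3.
So period 1 reads: 5 6 3 4 2 1.

5 6 3 4 2 1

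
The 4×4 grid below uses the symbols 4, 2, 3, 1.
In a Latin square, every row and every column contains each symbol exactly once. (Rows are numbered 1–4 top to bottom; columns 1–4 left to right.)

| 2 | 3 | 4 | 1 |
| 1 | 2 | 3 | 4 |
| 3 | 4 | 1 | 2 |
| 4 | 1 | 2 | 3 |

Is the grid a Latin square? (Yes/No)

Yes

Each row is a permutation of the 4 symbols, and so is each column.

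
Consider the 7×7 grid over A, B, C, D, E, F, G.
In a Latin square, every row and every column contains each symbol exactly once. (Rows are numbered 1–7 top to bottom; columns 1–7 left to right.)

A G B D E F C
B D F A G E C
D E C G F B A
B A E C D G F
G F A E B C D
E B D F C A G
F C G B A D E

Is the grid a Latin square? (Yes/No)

Every row is a permutation, but column 7 contains C twice (at rows 1 and 2).

No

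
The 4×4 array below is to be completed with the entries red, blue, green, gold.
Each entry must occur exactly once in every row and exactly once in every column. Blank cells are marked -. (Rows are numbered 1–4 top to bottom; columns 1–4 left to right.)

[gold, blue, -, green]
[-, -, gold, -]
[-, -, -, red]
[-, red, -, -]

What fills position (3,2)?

Row 1, column 3: row 1 has {blue, green, gold} and column 3 has {gold}, leaving only red.
Row 2, column 2: row 2 has {gold} and column 2 has {red, blue}, leaving only green.
Row 3 already has {red} and column 2 already has {red, blue, green}, so row 3, column 2 must be gold.

gold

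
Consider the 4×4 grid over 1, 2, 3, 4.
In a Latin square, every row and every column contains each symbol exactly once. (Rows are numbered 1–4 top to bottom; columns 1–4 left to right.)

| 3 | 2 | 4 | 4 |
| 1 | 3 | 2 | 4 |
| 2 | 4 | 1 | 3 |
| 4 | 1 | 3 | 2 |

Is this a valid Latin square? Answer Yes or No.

Row 1 contains 4 twice (at columns 3 and 4), so it is not a permutation.

No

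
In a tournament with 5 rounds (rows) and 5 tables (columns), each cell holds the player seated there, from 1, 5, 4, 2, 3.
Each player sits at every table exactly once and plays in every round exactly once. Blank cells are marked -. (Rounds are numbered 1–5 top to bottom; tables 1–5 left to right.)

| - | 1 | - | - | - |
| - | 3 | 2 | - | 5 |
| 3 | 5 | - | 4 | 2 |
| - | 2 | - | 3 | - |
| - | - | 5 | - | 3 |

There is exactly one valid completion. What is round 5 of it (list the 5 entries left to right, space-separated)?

Round 5, table 2: round 5 has {5, 3} and table 2 has {1, 5, 2, 3}, leaving only 4.
Round 1, table 5: round 1 has {1} and table 5 has {5, 2, 3}, leaving only 4.
Round 1, table 3: round 1 has {1, 4} and table 3 has {5, 2}, leaving only 3.
Round 2, table 4: round 2 has {5, 2, 3} and table 4 has {4, 3}, leaving only 1.
Round 5, table 4: round 5 has {5, 4, 3} and table 4 has {1, 4, 3}, leaving only 2.
Round 5, table 1: round 5 has {5, 4, 2, 3} and table 1 has {3}, leaving only 1.
So round 5 reads: 1 4 5 2 3.

1 4 5 2 3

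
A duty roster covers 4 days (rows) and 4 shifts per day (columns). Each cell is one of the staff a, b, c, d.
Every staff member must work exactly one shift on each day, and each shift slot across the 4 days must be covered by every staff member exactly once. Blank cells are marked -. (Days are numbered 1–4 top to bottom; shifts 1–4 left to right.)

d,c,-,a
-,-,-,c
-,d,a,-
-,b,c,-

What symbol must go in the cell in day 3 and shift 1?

c

Day 1, shift 3: day 1 has {a, c, d} and shift 3 has {a, c}, leaving only b.
Day 2, shift 2: day 2 has {c} and shift 2 has {b, c, d}, leaving only a.
Day 2, shift 1: day 2 has {a, c} and shift 1 has {d}, leaving only b.
Day 3 already has {a, d} and shift 1 already has {b, d}, so day 3, shift 1 must be c.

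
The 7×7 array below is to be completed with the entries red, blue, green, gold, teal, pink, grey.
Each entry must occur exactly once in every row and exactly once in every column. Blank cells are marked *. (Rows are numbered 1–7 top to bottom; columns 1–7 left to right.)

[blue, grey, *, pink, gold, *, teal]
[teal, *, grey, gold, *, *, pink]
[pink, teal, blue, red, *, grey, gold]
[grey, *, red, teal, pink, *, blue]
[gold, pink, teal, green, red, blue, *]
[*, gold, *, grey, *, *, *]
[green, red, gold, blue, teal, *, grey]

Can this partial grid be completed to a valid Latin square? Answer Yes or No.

No

Row 5, column 7: row 5 together with column 7 already contain {red, blue, green, gold, teal, pink, grey} — every symbol — so nothing can go there. The grid has no valid completion.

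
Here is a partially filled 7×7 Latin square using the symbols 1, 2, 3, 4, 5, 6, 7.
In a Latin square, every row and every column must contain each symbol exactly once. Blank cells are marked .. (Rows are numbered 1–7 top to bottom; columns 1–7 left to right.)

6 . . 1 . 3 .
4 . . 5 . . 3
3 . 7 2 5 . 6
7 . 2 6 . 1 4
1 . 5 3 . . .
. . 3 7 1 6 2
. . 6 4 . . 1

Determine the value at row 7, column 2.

Row 1, column 3: row 1 has {1, 3, 6} and column 3 has {2, 3, 5, 6, 7}, leaving only 4.
Row 2, column 3: row 2 has {3, 4, 5} and column 3 has {2, 3, 4, 5, 6, 7}, leaving only 1.
Row 3, column 6: row 3 has {2, 3, 5, 6, 7} and column 6 has {1, 3, 6}, leaving only 4.
Row 3, column 2: row 3 has {2, 3, 4, 5, 6, 7} and column 2 has {}, leaving only 1.
Row 4, column 5: row 4 has {1, 2, 4, 6, 7} and column 5 has {1, 5}, leaving only 3.
Row 4, column 2: row 4 has {1, 2, 3, 4, 6, 7} and column 2 has {1}, leaving only 5.
Row 5, column 7: row 5 has {1, 3, 5} and column 7 has {1, 2, 3, 4, 6}, leaving only 7.
Row 1, column 7: row 1 has {1, 3, 4, 6} and column 7 has {1, 2, 3, 4, 6, 7}, leaving only 5.
Row 5, column 6: row 5 has {1, 3, 5, 7} and column 6 has {1, 3, 4, 6}, leaving only 2.
Row 2, column 6: row 2 has {1, 3, 4, 5} and column 6 has {1, 2, 3, 4, 6}, leaving only 7.
Row 6, column 1: row 6 has {1, 2, 3, 6, 7} and column 1 has {1, 3, 4, 6, 7}, leaving only 5.
Row 6, column 2: row 6 has {1, 2, 3, 5, 6, 7} and column 2 has {1, 5}, leaving only 4.
Row 5, column 2: row 5 has {1, 2, 3, 5, 7} and column 2 has {1, 4, 5}, leaving only 6.
Row 2, column 2: row 2 has {1, 3, 4, 5, 7} and column 2 has {1, 4, 5, 6}, leaving only 2.
Row 1, column 2: row 1 has {1, 3, 4, 5, 6} and column 2 has {1, 2, 4, 5, 6}, leaving only 7.
Row 7 already has {1, 4, 6} and column 2 already has {1, 2, 4, 5, 6, 7}, so row 7, column 2 must be 3.

3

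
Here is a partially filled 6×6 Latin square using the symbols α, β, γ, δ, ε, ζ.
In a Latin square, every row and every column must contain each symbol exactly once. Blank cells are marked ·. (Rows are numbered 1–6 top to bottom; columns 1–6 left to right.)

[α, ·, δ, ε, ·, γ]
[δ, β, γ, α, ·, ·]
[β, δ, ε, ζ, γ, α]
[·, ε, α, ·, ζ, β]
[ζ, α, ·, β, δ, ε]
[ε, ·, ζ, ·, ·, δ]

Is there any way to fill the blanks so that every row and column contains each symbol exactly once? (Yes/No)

No

Row 5, column 3: row 5 together with column 3 already contain {α, β, γ, δ, ε, ζ} — every symbol — so nothing can go there. The grid has no valid completion.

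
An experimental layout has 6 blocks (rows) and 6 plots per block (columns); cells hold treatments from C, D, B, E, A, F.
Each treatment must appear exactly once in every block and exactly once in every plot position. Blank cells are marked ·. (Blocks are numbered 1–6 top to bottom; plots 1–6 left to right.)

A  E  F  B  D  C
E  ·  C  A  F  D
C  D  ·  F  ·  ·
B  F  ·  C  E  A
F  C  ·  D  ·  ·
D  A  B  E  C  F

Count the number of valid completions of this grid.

Block 2, plot 2: eliminating its block and plot leaves {B}.
Block 3, plot 3: eliminating its block and plot leaves {E, A}.
Block 3, plot 5: eliminating its block and plot leaves {B, A}.
Block 3, plot 6: eliminating its block and plot leaves {B, E}.
Block 4, plot 3: eliminating its block and plot leaves {D}.
Block 5, plot 3: eliminating its block and plot leaves {E, A}.
Block 5, plot 5: eliminating its block and plot leaves {B, A}.
Block 5, plot 6: eliminating its block and plot leaves {B, E}.
Enumerating the assignments across these blanks that avoid any block or plot repeat gives 2 completions.

2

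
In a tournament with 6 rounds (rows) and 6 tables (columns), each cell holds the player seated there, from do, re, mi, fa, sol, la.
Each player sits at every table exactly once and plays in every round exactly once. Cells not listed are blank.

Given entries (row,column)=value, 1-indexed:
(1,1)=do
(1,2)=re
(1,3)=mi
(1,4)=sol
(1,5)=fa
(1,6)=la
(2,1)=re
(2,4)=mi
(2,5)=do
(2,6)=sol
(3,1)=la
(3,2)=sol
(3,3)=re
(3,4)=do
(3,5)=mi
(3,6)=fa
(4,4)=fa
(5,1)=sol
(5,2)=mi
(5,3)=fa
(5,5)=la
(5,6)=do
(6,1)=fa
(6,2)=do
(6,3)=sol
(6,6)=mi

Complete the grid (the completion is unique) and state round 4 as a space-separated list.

mi la do fa sol re

Round 4, table 1: round 4 has {fa} and table 1 has {do, re, fa, sol, la}, leaving only mi.
Round 4, table 2: round 4 has {mi, fa} and table 2 has {do, re, mi, sol}, leaving only la.
Round 4, table 3: round 4 has {mi, fa, la} and table 3 has {re, mi, fa, sol}, leaving only do.
Round 4, table 6: round 4 has {do, mi, fa, la} and table 6 has {do, mi, fa, sol, la}, leaving only re.
Round 4, table 5: round 4 has {do, re, mi, fa, la} and table 5 has {do, mi, fa, la}, leaving only sol.
So round 4 reads: mi la do fa sol re.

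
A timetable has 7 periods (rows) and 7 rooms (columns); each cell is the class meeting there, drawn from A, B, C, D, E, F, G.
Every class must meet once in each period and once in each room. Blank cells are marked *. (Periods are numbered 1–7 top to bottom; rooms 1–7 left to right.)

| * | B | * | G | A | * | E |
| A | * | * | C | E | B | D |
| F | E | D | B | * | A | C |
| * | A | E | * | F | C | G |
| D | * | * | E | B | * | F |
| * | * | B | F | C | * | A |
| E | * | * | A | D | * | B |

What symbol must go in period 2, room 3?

Period 1, room 1: period 1 has {A, B, E, G} and room 1 has {A, D, E, F}, leaving only C.
Period 1, room 3: period 1 has {A, B, C, E, G} and room 3 has {B, D, E}, leaving only F.
Period 2 already has {A, B, C, D, E} and room 3 already has {B, D, E, F}, so period 2, room 3 must be G.

G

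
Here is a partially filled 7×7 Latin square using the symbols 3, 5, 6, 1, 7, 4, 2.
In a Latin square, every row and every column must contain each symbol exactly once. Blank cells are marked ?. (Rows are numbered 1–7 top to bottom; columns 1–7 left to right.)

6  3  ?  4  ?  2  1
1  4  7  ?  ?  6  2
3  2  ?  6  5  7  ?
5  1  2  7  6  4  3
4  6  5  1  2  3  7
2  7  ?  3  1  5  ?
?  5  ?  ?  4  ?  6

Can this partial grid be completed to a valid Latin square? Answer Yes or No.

No

Row 1, column 3: row 1 together with column 3 already contain {3, 5, 6, 1, 7, 4, 2} — every symbol — so nothing can go there. The grid has no valid completion.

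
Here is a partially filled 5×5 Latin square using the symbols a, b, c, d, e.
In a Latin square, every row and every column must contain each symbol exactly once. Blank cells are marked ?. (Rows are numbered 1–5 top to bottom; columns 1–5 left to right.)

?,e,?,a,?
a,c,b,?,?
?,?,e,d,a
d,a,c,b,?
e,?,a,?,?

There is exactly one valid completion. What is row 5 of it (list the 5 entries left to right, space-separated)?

Row 5, column 4: row 5 has {a, e} and column 4 has {a, b, d}, leaving only c.
Row 1, column 3: row 1 has {a, e} and column 3 has {a, b, c, e}, leaving only d.
Row 2, column 4: row 2 has {a, b, c} and column 4 has {a, b, c, d}, leaving only e.
Row 2, column 5: row 2 has {a, b, c, e} and column 5 has {a}, leaving only d.
Row 5, column 5: row 5 has {a, c, e} and column 5 has {a, d}, leaving only b.
Row 5, column 2: row 5 has {a, b, c, e} and column 2 has {a, c, e}, leaving only d.
So row 5 reads: e d a c b.

e d a c b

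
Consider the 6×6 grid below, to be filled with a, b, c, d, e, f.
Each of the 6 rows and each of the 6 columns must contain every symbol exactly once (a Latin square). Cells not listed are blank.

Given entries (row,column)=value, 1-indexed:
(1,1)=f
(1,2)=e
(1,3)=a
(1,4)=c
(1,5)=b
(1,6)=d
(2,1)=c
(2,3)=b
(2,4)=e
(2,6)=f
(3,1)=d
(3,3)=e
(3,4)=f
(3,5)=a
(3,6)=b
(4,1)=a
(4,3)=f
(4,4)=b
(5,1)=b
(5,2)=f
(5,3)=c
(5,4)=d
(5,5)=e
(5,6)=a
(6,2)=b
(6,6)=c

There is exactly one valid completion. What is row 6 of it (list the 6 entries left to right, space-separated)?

e b d a f c

Row 6, column 1: row 6 has {b, c} and column 1 has {a, b, c, d, f}, leaving only e.
Row 6, column 3: row 6 has {b, c, e} and column 3 has {a, b, c, e, f}, leaving only d.
Row 6, column 4: row 6 has {b, c, d, e} and column 4 has {b, c, d, e, f}, leaving only a.
Row 6, column 5: row 6 has {a, b, c, d, e} and column 5 has {a, b, e}, leaving only f.
So row 6 reads: e b d a f c.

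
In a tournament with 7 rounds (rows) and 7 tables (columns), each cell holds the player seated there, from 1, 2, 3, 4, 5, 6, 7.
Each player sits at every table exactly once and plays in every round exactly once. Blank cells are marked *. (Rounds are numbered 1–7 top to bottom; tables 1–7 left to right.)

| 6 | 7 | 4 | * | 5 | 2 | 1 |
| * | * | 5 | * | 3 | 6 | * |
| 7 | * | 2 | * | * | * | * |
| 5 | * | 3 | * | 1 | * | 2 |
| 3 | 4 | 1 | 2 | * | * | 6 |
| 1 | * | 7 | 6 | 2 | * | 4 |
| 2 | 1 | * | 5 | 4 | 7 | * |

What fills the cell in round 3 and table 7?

Round 1, table 4: round 1 has {1, 2, 4, 5, 6, 7} and table 4 has {2, 5, 6}, leaving only 3.
Round 2, table 1: round 2 has {3, 5, 6} and table 1 has {1, 2, 3, 5, 6, 7}, leaving only 4.
Round 2, table 2: round 2 has {3, 4, 5, 6} and table 2 has {1, 4, 7}, leaving only 2.
Round 2, table 7: round 2 has {2, 3, 4, 5, 6} and table 7 has {1, 2, 4, 6}, leaving only 7.
Round 2, table 4: round 2 has {2, 3, 4, 5, 6, 7} and table 4 has {2, 3, 5, 6}, leaving only 1.
Round 3, table 4: round 3 has {2, 7} and table 4 has {1, 2, 3, 5, 6}, leaving only 4.
Round 3, table 5: round 3 has {2, 4, 7} and table 5 has {1, 2, 3, 4, 5}, leaving only 6.
Round 4, table 2: round 4 has {1, 2, 3, 5} and table 2 has {1, 2, 4, 7}, leaving only 6.
Round 4, table 4: round 4 has {1, 2, 3, 5, 6} and table 4 has {1, 2, 3, 4, 5, 6}, leaving only 7.
Round 4, table 6: round 4 has {1, 2, 3, 5, 6, 7} and table 6 has {2, 6, 7}, leaving only 4.
Round 5, table 5: round 5 has {1, 2, 3, 4, 6} and table 5 has {1, 2, 3, 4, 5, 6}, leaving only 7.
Round 5, table 6: round 5 has {1, 2, 3, 4, 6, 7} and table 6 has {2, 4, 6, 7}, leaving only 5.
Round 6, table 6: round 6 has {1, 2, 4, 6, 7} and table 6 has {2, 4, 5, 6, 7}, leaving only 3.
Round 3, table 6: round 3 has {2, 4, 6, 7} and table 6 has {2, 3, 4, 5, 6, 7}, leaving only 1.
Round 6, table 2: round 6 has {1, 2, 3, 4, 6, 7} and table 2 has {1, 2, 4, 6, 7}, leaving only 5.
Round 3, table 2: round 3 has {1, 2, 4, 6, 7} and table 2 has {1, 2, 4, 5, 6, 7}, leaving only 3.
Round 3 already has {1, 2, 3, 4, 6, 7} and table 7 already has {1, 2, 4, 6, 7}, so round 3, table 7 must be 5.

5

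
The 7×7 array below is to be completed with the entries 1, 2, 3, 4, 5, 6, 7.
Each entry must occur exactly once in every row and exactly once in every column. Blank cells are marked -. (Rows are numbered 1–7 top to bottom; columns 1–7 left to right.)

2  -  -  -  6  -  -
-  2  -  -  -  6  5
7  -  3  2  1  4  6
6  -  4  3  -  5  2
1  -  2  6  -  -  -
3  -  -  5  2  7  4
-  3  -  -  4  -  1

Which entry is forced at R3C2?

Row 3 already has {1, 2, 3, 4, 6, 7} and column 2 already has {2, 3}, so row 3, column 2 must be 5.

5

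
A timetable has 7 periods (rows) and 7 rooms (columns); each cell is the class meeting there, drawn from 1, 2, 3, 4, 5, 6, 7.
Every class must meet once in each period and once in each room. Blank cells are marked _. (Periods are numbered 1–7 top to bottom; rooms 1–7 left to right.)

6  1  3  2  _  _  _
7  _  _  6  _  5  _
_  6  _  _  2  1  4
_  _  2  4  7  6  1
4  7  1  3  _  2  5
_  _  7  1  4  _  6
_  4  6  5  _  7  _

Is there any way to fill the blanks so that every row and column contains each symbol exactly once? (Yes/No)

Yes

No period or room among the givens repeats a symbol, and propagating forced cells runs into no contradiction.
One valid completion exists (for instance, 6 1 3 2 5 4 7 / 7 2 4 6 1 5 3 / 3 6 5 7 2 1 4 / 5 3 2 4 7 6 1 / 4 7 1 3 6 2 5 / 2 5 7 1 4 3 6 / 1 4 6 5 3 7 2).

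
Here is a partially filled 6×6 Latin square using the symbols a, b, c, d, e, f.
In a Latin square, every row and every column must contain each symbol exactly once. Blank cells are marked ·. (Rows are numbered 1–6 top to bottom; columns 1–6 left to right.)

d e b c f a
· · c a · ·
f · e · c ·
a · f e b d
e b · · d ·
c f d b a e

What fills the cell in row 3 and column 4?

Row 3 already has {c, e, f} and column 4 already has {a, b, c, e}, so row 3, column 4 must be d.

d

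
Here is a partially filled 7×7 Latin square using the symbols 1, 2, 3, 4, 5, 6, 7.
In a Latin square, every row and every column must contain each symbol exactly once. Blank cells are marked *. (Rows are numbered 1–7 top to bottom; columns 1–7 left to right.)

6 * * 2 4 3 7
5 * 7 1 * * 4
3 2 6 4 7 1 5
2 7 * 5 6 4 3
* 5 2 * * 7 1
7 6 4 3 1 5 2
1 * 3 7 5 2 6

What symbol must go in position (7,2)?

4

Row 7 already has {1, 2, 3, 5, 6, 7} and column 2 already has {2, 5, 6, 7}, so row 7, column 2 must be 4.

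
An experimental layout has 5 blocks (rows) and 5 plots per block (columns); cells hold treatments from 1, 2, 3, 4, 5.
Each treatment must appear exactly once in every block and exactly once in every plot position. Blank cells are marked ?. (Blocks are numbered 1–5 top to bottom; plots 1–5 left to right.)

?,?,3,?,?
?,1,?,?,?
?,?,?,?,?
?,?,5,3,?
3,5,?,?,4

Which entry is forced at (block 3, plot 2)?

Block 3, plot 2 is narrowed to {2, 3, 4}.
If it were 2, then block 4, plot 2 would be left with no valid symbol.
If it were 4, then block 4, plot 2 would be left with no valid symbol.
So block 3, plot 2 must be 3.

3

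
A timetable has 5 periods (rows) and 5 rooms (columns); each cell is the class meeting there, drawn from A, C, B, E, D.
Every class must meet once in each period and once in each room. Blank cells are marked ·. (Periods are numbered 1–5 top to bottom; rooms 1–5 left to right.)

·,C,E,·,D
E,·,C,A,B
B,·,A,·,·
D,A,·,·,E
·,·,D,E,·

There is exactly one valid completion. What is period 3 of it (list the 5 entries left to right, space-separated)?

Period 3, room 5: period 3 has {A, B} and room 5 has {B, E, D}, leaving only C.
Period 3, room 4: period 3 has {A, C, B} and room 4 has {A, E}, leaving only D.
Period 3, room 2: period 3 has {A, C, B, D} and room 2 has {A, C}, leaving only E.
So period 3 reads: B E A D C.

B E A D C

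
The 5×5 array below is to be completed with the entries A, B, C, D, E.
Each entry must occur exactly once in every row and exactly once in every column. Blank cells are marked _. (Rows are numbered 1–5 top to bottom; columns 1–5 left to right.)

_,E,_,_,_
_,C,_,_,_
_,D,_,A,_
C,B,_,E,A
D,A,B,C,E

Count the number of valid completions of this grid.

3

Row 1, column 1: eliminating its row and column leaves {A, B}.
Row 1, column 3: eliminating its row and column leaves {A, C, D}.
Row 1, column 4: eliminating its row and column leaves {B, D}.
Row 1, column 5: eliminating its row and column leaves {B, C, D}.
Row 2, column 1: eliminating its row and column leaves {A, B, E}.
Row 2, column 3: eliminating its row and column leaves {A, D, E}.
Row 2, column 4: eliminating its row and column leaves {B, D}.
Row 2, column 5: eliminating its row and column leaves {B, D}.
Row 3, column 1: eliminating its row and column leaves {B, E}.
Row 3, column 3: eliminating its row and column leaves {C, E}.
Row 3, column 5: eliminating its row and column leaves {B, C}.
Row 4, column 3: eliminating its row and column leaves {D}.
Enumerating the assignments across these blanks that avoid any row or column repeat gives 3 completions.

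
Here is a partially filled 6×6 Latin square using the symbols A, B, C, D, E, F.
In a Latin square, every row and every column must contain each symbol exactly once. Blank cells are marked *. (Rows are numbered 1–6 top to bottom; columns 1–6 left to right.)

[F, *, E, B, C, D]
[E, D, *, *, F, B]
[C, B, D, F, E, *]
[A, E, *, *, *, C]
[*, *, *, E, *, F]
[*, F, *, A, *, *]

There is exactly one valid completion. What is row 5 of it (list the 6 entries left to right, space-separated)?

Row 1, column 2: row 1 has {B, C, D, E, F} and column 2 has {B, D, E, F}, leaving only A.
Row 5, column 2: row 5 has {E, F} and column 2 has {A, B, D, E, F}, leaving only C.
Row 2, column 4: row 2 has {B, D, E, F} and column 4 has {A, B, E, F}, leaving only C.
Row 2, column 3: row 2 has {B, C, D, E, F} and column 3 has {D, E}, leaving only A.
Row 5, column 3: row 5 has {C, E, F} and column 3 has {A, D, E}, leaving only B.
Row 5, column 1: row 5 has {B, C, E, F} and column 1 has {A, C, E, F}, leaving only D.
Row 5, column 5: row 5 has {B, C, D, E, F} and column 5 has {C, E, F}, leaving only A.
So row 5 reads: D C B E A F.

D C B E A F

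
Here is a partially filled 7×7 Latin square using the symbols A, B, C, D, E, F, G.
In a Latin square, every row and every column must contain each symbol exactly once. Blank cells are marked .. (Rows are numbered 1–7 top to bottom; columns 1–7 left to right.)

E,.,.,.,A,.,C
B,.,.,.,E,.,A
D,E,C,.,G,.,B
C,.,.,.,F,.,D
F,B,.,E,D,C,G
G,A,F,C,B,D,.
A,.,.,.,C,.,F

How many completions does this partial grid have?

Row 1, column 2: eliminating its row and column leaves {D, F, G}.
Row 1, column 3: eliminating its row and column leaves {B, D, G}.
Row 1, column 4: eliminating its row and column leaves {B, D, F, G}.
Row 1, column 6: eliminating its row and column leaves {B, F, G}.
Row 2, column 2: eliminating its row and column leaves {C, D, F, G}.
Row 2, column 3: eliminating its row and column leaves {D, G}.
Row 2, column 4: eliminating its row and column leaves {D, F, G}.
Row 2, column 6: eliminating its row and column leaves {F, G}.
Row 3, column 4: eliminating its row and column leaves {A, F}.
Row 3, column 6: eliminating its row and column leaves {A, F}.
Row 4, column 2: eliminating its row and column leaves {G}.
Row 4, column 3: eliminating its row and column leaves {A, B, E, G}.
Row 4, column 4: eliminating its row and column leaves {A, B, G}.
Row 4, column 6: eliminating its row and column leaves {A, B, E, G}.
Row 5, column 3: eliminating its row and column leaves {A}.
Row 6, column 7: eliminating its row and column leaves {E}.
Row 7, column 2: eliminating its row and column leaves {D, G}.
Row 7, column 3: eliminating its row and column leaves {B, D, E, G}.
Row 7, column 4: eliminating its row and column leaves {B, D, G}.
Row 7, column 6: eliminating its row and column leaves {B, E, G}.
Enumerating the assignments across these blanks that avoid any row or column repeat gives 6 completions.

6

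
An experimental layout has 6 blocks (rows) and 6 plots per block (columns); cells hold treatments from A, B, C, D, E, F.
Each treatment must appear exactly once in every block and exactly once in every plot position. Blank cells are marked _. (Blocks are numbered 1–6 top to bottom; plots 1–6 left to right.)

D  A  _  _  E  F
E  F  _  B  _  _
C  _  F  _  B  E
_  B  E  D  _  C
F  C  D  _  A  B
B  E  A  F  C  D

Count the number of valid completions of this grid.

1

Block 1, plot 3: eliminating its block and plot leaves {B, C}.
Block 1, plot 4: eliminating its block and plot leaves {C}.
Block 2, plot 3: eliminating its block and plot leaves {C}.
Block 2, plot 5: eliminating its block and plot leaves {D}.
Block 2, plot 6: eliminating its block and plot leaves {A}.
Block 3, plot 2: eliminating its block and plot leaves {D}.
Block 3, plot 4: eliminating its block and plot leaves {A}.
Block 4, plot 1: eliminating its block and plot leaves {A}.
Block 4, plot 5: eliminating its block and plot leaves {F}.
Block 5, plot 4: eliminating its block and plot leaves {E}.
Only one assignment across all blanks avoids any block or plot repeat, giving 1 completion.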